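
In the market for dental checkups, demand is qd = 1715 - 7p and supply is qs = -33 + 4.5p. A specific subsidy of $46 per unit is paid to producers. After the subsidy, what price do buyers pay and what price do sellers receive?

Pre-subsidy: 1715 - 7p = -33 + 4.5p gives p* = 152, q* = 651.
With the subsidy, sellers receive ps = pb + 46 for each unit, where pb is the price buyers pay.
Supply in terms of pb becomes qs = -33 + 4.5(pb + 46) = 174 + 4.5pb. Setting this equal to demand: 1715 - 7pb = 174 + 4.5pb, so pb = 134.
Sellers receive ps = 134 + 46 = 180; q' = 1715 − 7·134 = 777.

Buyers pay $134; sellers receive $180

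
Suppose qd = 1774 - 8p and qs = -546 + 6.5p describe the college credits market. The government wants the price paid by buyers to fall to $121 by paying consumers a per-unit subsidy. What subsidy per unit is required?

Required subsidy s = $87 per unit

At a buyer price of 121, quantity demanded is 1774 − 8·121 = 806.
Sellers supply 806 only when they receive ps with -546 + 6.5·ps = 806, i.e. ps = 208.
s = ps − pb = 208 − 121 = 87.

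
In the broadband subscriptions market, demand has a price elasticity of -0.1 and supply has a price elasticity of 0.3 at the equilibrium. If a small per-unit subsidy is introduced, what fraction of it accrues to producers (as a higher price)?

For a small subsidy around the equilibrium, the benefit split depends on the relative slopes, which at a point are proportional to the elasticities.
Buyer share = εs/(εs + |εd|) = 0.3/(0.3 + 0.1) = 0.75; seller share = |εd|/(εs + |εd|) = 0.25.
So producers capture 0.25 of the subsidy.

Producer share = 0.25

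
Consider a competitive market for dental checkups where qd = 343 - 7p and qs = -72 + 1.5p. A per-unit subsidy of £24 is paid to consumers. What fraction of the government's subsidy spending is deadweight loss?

Pre-subsidy: 343 - 7p = -72 + 1.5p gives p* = 830/17, q* = 21/17.
With the rebate, buyers effectively pay pb = ps − 24, where ps is the price sellers receive.
Demand in terms of ps becomes qd = 343 − 7(ps − 24) = 511 - 7ps. Setting this equal to supply: 511 - 7ps = -72 + 1.5ps, so ps = 1166/17.
Buyers pay pb = 1166/17 − 24 = 758/17; q' = -72 + 1.5·(1166/17) = 525/17.
ΔCS = ½(21/17 + 525/17)(830/17 − 758/17) = 19656/289; ΔPS = ½(21/17 + 525/17)(1166/17 − 830/17) = 91728/289.
Government spending = 24 × 525/17 = 12600/17.
DWL = ½ × 24 × (525/17 − 21/17) = 6048/17; fraction = (6048/17) / (12600/17) = 0.48.

DWL / government spending = 0.48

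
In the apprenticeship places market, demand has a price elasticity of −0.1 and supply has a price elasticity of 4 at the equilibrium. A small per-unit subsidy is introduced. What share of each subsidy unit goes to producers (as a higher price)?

Producer share = 1/41

For a small subsidy around the equilibrium, the benefit split depends on the relative slopes, which at a point are proportional to the elasticities.
Buyer share = εs/(εs + |εd|) = 4/(4 + 0.1) = 40/41; seller share = |εd|/(εs + |εd|) = 1/41.
So producers capture 1/41 of the subsidy.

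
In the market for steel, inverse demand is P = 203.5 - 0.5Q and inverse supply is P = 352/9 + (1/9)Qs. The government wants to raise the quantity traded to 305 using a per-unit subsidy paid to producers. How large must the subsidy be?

Required subsidy s = 22 per unit

At Q = 305, from the demand curve buyers pay Pb = 203.5 − 0.5·305 = 51; from the supply curve sellers need Ps = 352/9 + (1/9)·305 = 73.
The subsidy must fill the gap: s = Ps − Pb = 73 − 51 = 22.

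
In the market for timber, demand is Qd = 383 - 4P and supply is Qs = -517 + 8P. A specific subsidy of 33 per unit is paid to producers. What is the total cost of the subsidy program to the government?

Government cost = 5643

Pre-subsidy: 383 - 4P = -517 + 8P gives P* = 75, Q* = 83.
With the subsidy, sellers receive Ps = Pb + 33 for each unit, where Pb is the price buyers pay.
Supply in terms of Pb becomes Qs = -517 + 8(Pb + 33) = -253 + 8Pb. Setting this equal to demand: 383 - 4Pb = -253 + 8Pb, so Pb = 53.
Sellers receive Ps = 53 + 33 = 86; Q' = 383 − 4·53 = 171.
Government outlay = subsidy × quantity = 33 × 171 = 5643.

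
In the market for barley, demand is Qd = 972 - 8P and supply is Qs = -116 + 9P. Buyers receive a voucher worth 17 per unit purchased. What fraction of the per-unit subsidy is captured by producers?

Pre-subsidy: 972 - 8P = -116 + 9P gives P* = 64, Q* = 460.
With the rebate, buyers effectively pay Pb = Ps − 17, where Ps is the price sellers receive.
Demand in terms of Ps becomes Qd = 972 − 8(Ps − 17) = 1108 - 8Ps. Setting this equal to supply: 1108 - 8Ps = -116 + 9Ps, so Ps = 72.
Buyers pay Pb = 72 − 17 = 55; Q' = -116 + 9·72 = 532.
Buyers' price falls by P* − Pb = 64 − 55 = 9; sellers' price rises by Ps − P* = 72 − 64 = 8.
So producers capture 8/17 = 8/17 of each unit of subsidy.

Producer share = 8/17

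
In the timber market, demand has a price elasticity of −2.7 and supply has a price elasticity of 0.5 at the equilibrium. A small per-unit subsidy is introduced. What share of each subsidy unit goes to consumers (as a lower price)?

Consumer share = 0.15625

For a small subsidy around the equilibrium, the benefit split depends on the relative slopes, which at a point are proportional to the elasticities.
Buyer share = εs/(εs + |εd|) = 0.5/(0.5 + 2.7) = 0.15625; seller share = |εd|/(εs + |εd|) = 0.84375.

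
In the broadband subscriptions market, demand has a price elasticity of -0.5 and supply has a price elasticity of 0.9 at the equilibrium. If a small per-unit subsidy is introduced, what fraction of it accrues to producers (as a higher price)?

Producer share = 5/14

For a small subsidy around the equilibrium, the benefit split depends on the relative slopes, which at a point are proportional to the elasticities.
Buyer share = εs/(εs + |εd|) = 0.9/(0.9 + 0.5) = 9/14; seller share = |εd|/(εs + |εd|) = 5/14.
So producers capture 5/14 of the subsidy.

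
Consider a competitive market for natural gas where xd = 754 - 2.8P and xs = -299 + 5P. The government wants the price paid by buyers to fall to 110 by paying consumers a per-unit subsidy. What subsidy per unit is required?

Required subsidy s = 39 per unit

At a buyer price of 110, quantity demanded is 754 − 2.8·110 = 446.
Sellers supply 446 only when they receive Ps with -299 + 5·Ps = 446, i.e. Ps = 149.
s = Ps − Pb = 149 − 110 = 39.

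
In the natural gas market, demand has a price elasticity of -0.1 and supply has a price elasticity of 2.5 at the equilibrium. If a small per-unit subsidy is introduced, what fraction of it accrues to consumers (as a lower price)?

For a small subsidy around the equilibrium, the benefit split depends on the relative slopes, which at a point are proportional to the elasticities.
Buyer share = εs/(εs + |εd|) = 2.5/(2.5 + 0.1) = 25/26; seller share = |εd|/(εs + |εd|) = 1/26.

Consumer share = 25/26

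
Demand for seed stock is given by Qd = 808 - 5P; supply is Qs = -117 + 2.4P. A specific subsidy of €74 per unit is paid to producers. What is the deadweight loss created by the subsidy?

Deadweight loss = €4440

Pre-subsidy: 808 - 5P = -117 + 2.4P gives P* = 125, Q* = 183.
With the subsidy, sellers receive Ps = Pb + 74 for each unit, where Pb is the price buyers pay.
Supply in terms of Pb becomes Qs = -117 + 2.4(Pb + 74) = 60.6 + 2.4Pb. Setting this equal to demand: 808 - 5Pb = 60.6 + 2.4Pb, so Pb = 101.
Sellers receive Ps = 101 + 74 = 175; Q' = 808 − 5·101 = 303.
The subsidy expands output by 303 − 183 = 120 past the efficient level; on those units the gap between marginal cost and willingness to pay runs from 0 up to 74.
DWL = ½ × 74 × 120 = 4440.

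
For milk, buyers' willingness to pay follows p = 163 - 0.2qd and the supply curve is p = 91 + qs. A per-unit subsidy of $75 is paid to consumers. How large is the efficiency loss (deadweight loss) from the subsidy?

Deadweight loss = $2343.75

Pre-subsidy: 163 - 0.2q = 91 + q gives q* = 60 and p* = 151.
With the rebate, buyers effectively pay pb = ps − 75, where ps is the price sellers receive.
On the curves, pb = 163 - 0.2q and ps = 91 + q; the wedge ps − pb = 75 gives 91 + q − (163 - 0.2q) = 75, so q' = 122.5.
Then pb = 163 − 0.2·122.5 = 138.5 and ps = 91 + 1·122.5 = 213.5.
The subsidy expands output by 122.5 − 60 = 62.5 past the efficient level; on those units the gap between marginal cost and willingness to pay runs from 0 up to 75.
DWL = ½ × 75 × 62.5 = 2343.75.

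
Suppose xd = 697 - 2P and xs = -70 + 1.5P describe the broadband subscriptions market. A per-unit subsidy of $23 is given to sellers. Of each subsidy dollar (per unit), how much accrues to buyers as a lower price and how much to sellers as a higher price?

Buyers gain 69/7 per unit; sellers gain 92/7 per unit

Pre-subsidy: 697 - 2P = -70 + 1.5P gives P* = 1534/7, x* = 1811/7.
With the subsidy, sellers receive Ps = Pb + 23 for each unit, where Pb is the price buyers pay.
Supply in terms of Pb becomes xs = -70 + 1.5(Pb + 23) = -35.5 + 1.5Pb. Setting this equal to demand: 697 - 2Pb = -35.5 + 1.5Pb, so Pb = 1465/7.
Sellers receive Ps = 1465/7 + 23 = 1626/7; x' = 697 − 2·(1465/7) = 1949/7.
Buyers' price falls by P* − Pb = 1534/7 − 1465/7 = 69/7; sellers' price rises by Ps − P* = 1626/7 − 1534/7 = 92/7.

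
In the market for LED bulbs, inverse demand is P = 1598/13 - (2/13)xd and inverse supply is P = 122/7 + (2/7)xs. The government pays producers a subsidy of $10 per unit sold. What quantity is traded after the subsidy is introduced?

x' = 262.75

Pre-subsidy: 1598/13 - (2/13)x = 122/7 + (2/7)x gives x* = 240 and P* = 86.
With the subsidy, sellers receive Ps = Pb + 10 for each unit, where Pb is the price buyers pay.
On the curves, Pb = 1598/13 - (2/13)x and Ps = 122/7 + (2/7)x; the wedge Ps − Pb = 10 gives 122/7 + (2/7)x − (1598/13 - (2/13)x) = 10, so x' = 262.75.
Then Pb = 1598/13 − (2/13)·262.75 = 82.5 and Ps = 122/7 + (2/7)·262.75 = 92.5.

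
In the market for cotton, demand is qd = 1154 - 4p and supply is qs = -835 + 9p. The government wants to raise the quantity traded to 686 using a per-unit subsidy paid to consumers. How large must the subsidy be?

Required subsidy s = 52 per unit

At q = 686, invert demand for the buyer price: pb = (1154 − 686)/4 = 117; invert supply for the seller price: ps = (686 − (-835))/9 = 169.
The subsidy must fill the gap: s = ps − pb = 169 − 117 = 52.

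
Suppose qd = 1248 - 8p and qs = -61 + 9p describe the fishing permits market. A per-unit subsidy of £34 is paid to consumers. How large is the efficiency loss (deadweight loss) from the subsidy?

Deadweight loss = £2448

Pre-subsidy: 1248 - 8p = -61 + 9p gives p* = 77, q* = 632.
With the rebate, buyers effectively pay pb = ps − 34, where ps is the price sellers receive.
Demand in terms of ps becomes qd = 1248 − 8(ps − 34) = 1520 - 8ps. Setting this equal to supply: 1520 - 8ps = -61 + 9ps, so ps = 93.
Buyers pay pb = 93 − 34 = 59; q' = -61 + 9·93 = 776.
The subsidy expands output by 776 − 632 = 144 past the efficient level; on those units the gap between marginal cost and willingness to pay runs from 0 up to 34.
DWL = ½ × 34 × 144 = 2448.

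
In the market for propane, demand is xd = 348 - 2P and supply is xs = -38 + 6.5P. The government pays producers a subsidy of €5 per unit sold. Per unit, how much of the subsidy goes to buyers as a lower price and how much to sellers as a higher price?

Pre-subsidy: 348 - 2P = -38 + 6.5P gives P* = 772/17, x* = 4372/17.
With the subsidy, sellers receive Ps = Pb + 5 for each unit, where Pb is the price buyers pay.
Supply in terms of Pb becomes xs = -38 + 6.5(Pb + 5) = -5.5 + 6.5Pb. Setting this equal to demand: 348 - 2Pb = -5.5 + 6.5Pb, so Pb = 707/17.
Sellers receive Ps = 707/17 + 5 = 792/17; x' = 348 − 2·(707/17) = 4502/17.
Buyers' price falls by P* − Pb = 772/17 − 707/17 = 65/17; sellers' price rises by Ps − P* = 792/17 − 772/17 = 20/17.

Buyers gain 65/17 per unit; sellers gain 20/17 per unit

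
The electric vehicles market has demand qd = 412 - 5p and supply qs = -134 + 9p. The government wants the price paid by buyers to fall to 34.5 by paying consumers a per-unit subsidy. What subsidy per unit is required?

Required subsidy s = 7 per unit

At a buyer price of 34.5, quantity demanded is 412 − 5·34.5 = 239.5.
Sellers supply 239.5 only when they receive ps with -134 + 9·ps = 239.5, i.e. ps = 41.5.
s = ps − pb = 41.5 − 34.5 = 7.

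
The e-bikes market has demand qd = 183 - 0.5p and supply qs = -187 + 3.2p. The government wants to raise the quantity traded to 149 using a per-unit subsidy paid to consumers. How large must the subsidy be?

Required subsidy s = 37 per unit

At q = 149, invert demand for the buyer price: pb = (183 − 149)/0.5 = 68; invert supply for the seller price: ps = (149 − (-187))/3.2 = 105.
The subsidy must fill the gap: s = ps − pb = 105 − 68 = 37.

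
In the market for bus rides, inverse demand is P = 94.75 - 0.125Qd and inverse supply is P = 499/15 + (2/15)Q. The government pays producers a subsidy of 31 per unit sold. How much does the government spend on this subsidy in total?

Government cost = 11098

Pre-subsidy: 94.75 - 0.125Q = 499/15 + (2/15)Q gives Q* = 238 and P* = 65.
With the subsidy, sellers receive Ps = Pb + 31 for each unit, where Pb is the price buyers pay.
On the curves, Pb = 94.75 - 0.125Q and Ps = 499/15 + (2/15)Q; the wedge Ps − Pb = 31 gives 499/15 + (2/15)Q − (94.75 - 0.125Q) = 31, so Q' = 358.
Then Pb = 94.75 − 0.125·358 = 50 and Ps = 499/15 + (2/15)·358 = 81.
Government outlay = subsidy × quantity = 31 × 358 = 11098.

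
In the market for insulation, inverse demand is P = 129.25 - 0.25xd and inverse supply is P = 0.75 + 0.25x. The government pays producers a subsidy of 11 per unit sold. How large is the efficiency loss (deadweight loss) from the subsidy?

Deadweight loss = 121

Pre-subsidy: 129.25 - 0.25x = 0.75 + 0.25x gives x* = 257 and P* = 65.
With the subsidy, sellers receive Ps = Pb + 11 for each unit, where Pb is the price buyers pay.
On the curves, Pb = 129.25 - 0.25x and Ps = 0.75 + 0.25x; the wedge Ps − Pb = 11 gives 0.75 + 0.25x − (129.25 - 0.25x) = 11, so x' = 279.
Then Pb = 129.25 − 0.25·279 = 59.5 and Ps = 0.75 + 0.25·279 = 70.5.
The subsidy expands output by 279 − 257 = 22 past the efficient level; on those units the gap between marginal cost and willingness to pay runs from 0 up to 11.
DWL = ½ × 11 × 22 = 121.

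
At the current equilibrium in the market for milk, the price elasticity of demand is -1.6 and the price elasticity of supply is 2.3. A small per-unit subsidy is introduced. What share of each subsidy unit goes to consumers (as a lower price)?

For a small subsidy around the equilibrium, the benefit split depends on the relative slopes, which at a point are proportional to the elasticities.
Buyer share = εs/(εs + |εd|) = 2.3/(2.3 + 1.6) = 23/39; seller share = |εd|/(εs + |εd|) = 16/39.

Consumer share = 23/39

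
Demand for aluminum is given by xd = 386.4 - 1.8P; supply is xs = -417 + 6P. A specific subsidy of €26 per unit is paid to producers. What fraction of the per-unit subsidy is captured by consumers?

Pre-subsidy: 386.4 - 1.8P = -417 + 6P gives P* = 103, x* = 201.
With the subsidy, sellers receive Ps = Pb + 26 for each unit, where Pb is the price buyers pay.
Supply in terms of Pb becomes xs = -417 + 6(Pb + 26) = -261 + 6Pb. Setting this equal to demand: 386.4 - 1.8Pb = -261 + 6Pb, so Pb = 83.
Sellers receive Ps = 83 + 26 = 109; x' = 386.4 − 1.8·83 = 237.
Buyers' price falls by P* − Pb = 103 − 83 = 20; sellers' price rises by Ps − P* = 109 − 103 = 6.
So consumers capture 20/26 = 10/13 of each unit of subsidy.

Consumer share = 10/13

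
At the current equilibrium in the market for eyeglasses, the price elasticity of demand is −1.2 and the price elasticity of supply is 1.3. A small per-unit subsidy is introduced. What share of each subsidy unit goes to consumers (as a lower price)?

For a small subsidy around the equilibrium, the benefit split depends on the relative slopes, which at a point are proportional to the elasticities.
Buyer share = εs/(εs + |εd|) = 1.3/(1.3 + 1.2) = 0.52; seller share = |εd|/(εs + |εd|) = 0.48.

Consumer share = 0.52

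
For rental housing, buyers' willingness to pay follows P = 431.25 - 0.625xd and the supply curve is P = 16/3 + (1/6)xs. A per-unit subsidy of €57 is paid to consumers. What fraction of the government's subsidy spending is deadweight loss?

DWL / government spending = 18/305

Pre-subsidy: 431.25 - 0.625x = 16/3 + (1/6)x gives x* = 538 and P* = 95.
With the rebate, buyers effectively pay Pb = Ps − 57, where Ps is the price sellers receive.
On the curves, Pb = 431.25 - 0.625x and Ps = 16/3 + (1/6)x; the wedge Ps − Pb = 57 gives 16/3 + (1/6)x − (431.25 - 0.625x) = 57, so x' = 610.
Then Pb = 431.25 − 0.625·610 = 50 and Ps = 16/3 + (1/6)·610 = 107.
ΔCS = ½(538 + 610)(95 − 50) = 25830; ΔPS = ½(538 + 610)(107 − 95) = 6888.
Government spending = 57 × 610 = 34770.
DWL = ½ × 57 × (610 − 538) = 2052; fraction = 2052 / 34770 = 18/305.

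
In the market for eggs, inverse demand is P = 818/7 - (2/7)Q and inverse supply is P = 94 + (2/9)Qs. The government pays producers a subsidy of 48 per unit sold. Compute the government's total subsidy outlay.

Government cost = 6696

Pre-subsidy: 818/7 - (2/7)Q = 94 + (2/9)Q gives Q* = 45 and P* = 104.
With the subsidy, sellers receive Ps = Pb + 48 for each unit, where Pb is the price buyers pay.
On the curves, Pb = 818/7 - (2/7)Q and Ps = 94 + (2/9)Q; the wedge Ps − Pb = 48 gives 94 + (2/9)Q − (818/7 - (2/7)Q) = 48, so Q' = 139.5.
Then Pb = 818/7 − (2/7)·139.5 = 77 and Ps = 94 + (2/9)·139.5 = 125.
Government outlay = subsidy × quantity = 48 × 139.5 = 6696.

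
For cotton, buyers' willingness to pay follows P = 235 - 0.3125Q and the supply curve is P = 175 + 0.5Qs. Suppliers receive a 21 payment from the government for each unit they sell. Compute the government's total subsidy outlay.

Pre-subsidy: 235 - 0.3125Q = 175 + 0.5Q gives Q* = 960/13 and P* = 2755/13.
With the subsidy, sellers receive Ps = Pb + 21 for each unit, where Pb is the price buyers pay.
On the curves, Pb = 235 - 0.3125Q and Ps = 175 + 0.5Q; the wedge Ps − Pb = 21 gives 175 + 0.5Q − (235 - 0.3125Q) = 21, so Q' = 1296/13.
Then Pb = 235 − 0.3125·(1296/13) = 2650/13 and Ps = 175 + 0.5·(1296/13) = 2923/13.
Government outlay = subsidy × quantity = 21 × 1296/13 = 27216/13.

Government cost = 27216/13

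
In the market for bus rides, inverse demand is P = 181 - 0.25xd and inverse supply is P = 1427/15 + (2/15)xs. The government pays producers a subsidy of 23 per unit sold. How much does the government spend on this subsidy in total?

Government cost = 6532

Pre-subsidy: 181 - 0.25x = 1427/15 + (2/15)x gives x* = 224 and P* = 125.
With the subsidy, sellers receive Ps = Pb + 23 for each unit, where Pb is the price buyers pay.
On the curves, Pb = 181 - 0.25x and Ps = 1427/15 + (2/15)x; the wedge Ps − Pb = 23 gives 1427/15 + (2/15)x − (181 - 0.25x) = 23, so x' = 284.
Then Pb = 181 − 0.25·284 = 110 and Ps = 1427/15 + (2/15)·284 = 133.
Government outlay = subsidy × quantity = 23 × 284 = 6532.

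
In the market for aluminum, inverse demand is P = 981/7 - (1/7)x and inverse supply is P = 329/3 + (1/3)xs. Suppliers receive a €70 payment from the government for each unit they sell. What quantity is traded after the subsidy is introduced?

x' = 211

Pre-subsidy: 981/7 - (1/7)x = 329/3 + (1/3)x gives x* = 64 and P* = 131.
With the subsidy, sellers receive Ps = Pb + 70 for each unit, where Pb is the price buyers pay.
On the curves, Pb = 981/7 - (1/7)x and Ps = 329/3 + (1/3)x; the wedge Ps − Pb = 70 gives 329/3 + (1/3)x − (981/7 - (1/7)x) = 70, so x' = 211.
Then Pb = 981/7 − (1/7)·211 = 110 and Ps = 329/3 + (1/3)·211 = 180.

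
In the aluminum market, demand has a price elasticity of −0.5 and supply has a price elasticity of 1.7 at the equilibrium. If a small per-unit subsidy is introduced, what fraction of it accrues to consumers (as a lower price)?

For a small subsidy around the equilibrium, the benefit split depends on the relative slopes, which at a point are proportional to the elasticities.
Buyer share = εs/(εs + |εd|) = 1.7/(1.7 + 0.5) = 17/22; seller share = |εd|/(εs + |εd|) = 5/22.

Consumer share = 17/22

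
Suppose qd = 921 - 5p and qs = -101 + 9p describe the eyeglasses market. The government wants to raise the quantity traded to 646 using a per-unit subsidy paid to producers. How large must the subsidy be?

At q = 646, invert demand for the buyer price: pb = (921 − 646)/5 = 55; invert supply for the seller price: ps = (646 − (-101))/9 = 83.
The subsidy must fill the gap: s = ps − pb = 83 − 55 = 28.

Required subsidy s = 28 per unit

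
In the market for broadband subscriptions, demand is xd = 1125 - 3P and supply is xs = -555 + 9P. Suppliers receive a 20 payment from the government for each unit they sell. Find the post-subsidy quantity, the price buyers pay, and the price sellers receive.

Pre-subsidy: 1125 - 3P = -555 + 9P gives P* = 140, x* = 705.
With the subsidy, sellers receive Ps = Pb + 20 for each unit, where Pb is the price buyers pay.
Supply in terms of Pb becomes xs = -555 + 9(Pb + 20) = -375 + 9Pb. Setting this equal to demand: 1125 - 3Pb = -375 + 9Pb, so Pb = 125.
Sellers receive Ps = 125 + 20 = 145; x' = 1125 − 3·125 = 750.

x' = 750; buyers pay 125; sellers receive 145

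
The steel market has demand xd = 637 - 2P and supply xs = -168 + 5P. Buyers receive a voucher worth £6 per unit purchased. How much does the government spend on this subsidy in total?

Pre-subsidy: 637 - 2P = -168 + 5P gives P* = 115, x* = 407.
With the rebate, buyers effectively pay Pb = Ps − 6, where Ps is the price sellers receive.
Demand in terms of Ps becomes xd = 637 − 2(Ps − 6) = 649 - 2Ps. Setting this equal to supply: 649 - 2Ps = -168 + 5Ps, so Ps = 817/7.
Buyers pay Pb = 817/7 − 6 = 775/7; x' = -168 + 5·(817/7) = 2909/7.
Government outlay = subsidy × quantity = 6 × 2909/7 = 17454/7.

Government cost = 17454/7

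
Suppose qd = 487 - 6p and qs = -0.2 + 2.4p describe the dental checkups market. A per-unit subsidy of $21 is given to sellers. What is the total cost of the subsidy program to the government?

Government cost = $3675

Pre-subsidy: 487 - 6p = -0.2 + 2.4p gives p* = 58, q* = 139.
With the subsidy, sellers receive ps = pb + 21 for each unit, where pb is the price buyers pay.
Supply in terms of pb becomes qs = -0.2 + 2.4(pb + 21) = 50.2 + 2.4pb. Setting this equal to demand: 487 - 6pb = 50.2 + 2.4pb, so pb = 52.
Sellers receive ps = 52 + 21 = 73; q' = 487 − 6·52 = 175.
Government outlay = subsidy × quantity = 21 × 175 = 3675.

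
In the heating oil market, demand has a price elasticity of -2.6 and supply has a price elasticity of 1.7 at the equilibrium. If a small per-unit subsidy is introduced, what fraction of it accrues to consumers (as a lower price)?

Consumer share = 17/43

For a small subsidy around the equilibrium, the benefit split depends on the relative slopes, which at a point are proportional to the elasticities.
Buyer share = εs/(εs + |εd|) = 1.7/(1.7 + 2.6) = 17/43; seller share = |εd|/(εs + |εd|) = 26/43.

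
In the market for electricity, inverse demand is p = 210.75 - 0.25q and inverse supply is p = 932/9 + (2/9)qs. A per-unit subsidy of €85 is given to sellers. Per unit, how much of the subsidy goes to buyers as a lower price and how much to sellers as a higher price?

Pre-subsidy: 210.75 - 0.25q = 932/9 + (2/9)q gives q* = 227 and p* = 154.
With the subsidy, sellers receive ps = pb + 85 for each unit, where pb is the price buyers pay.
On the curves, pb = 210.75 - 0.25q and ps = 932/9 + (2/9)q; the wedge ps − pb = 85 gives 932/9 + (2/9)q − (210.75 - 0.25q) = 85, so q' = 407.
Then pb = 210.75 − 0.25·407 = 109 and ps = 932/9 + (2/9)·407 = 194.
Buyers' price falls by p* − pb = 154 − 109 = 45; sellers' price rises by ps − p* = 194 − 154 = 40.

Buyers gain €45 per unit; sellers gain €40 per unit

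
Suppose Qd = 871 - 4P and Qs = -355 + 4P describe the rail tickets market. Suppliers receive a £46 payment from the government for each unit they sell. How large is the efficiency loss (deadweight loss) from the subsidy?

Pre-subsidy: 871 - 4P = -355 + 4P gives P* = 153.25, Q* = 258.
With the subsidy, sellers receive Ps = Pb + 46 for each unit, where Pb is the price buyers pay.
Supply in terms of Pb becomes Qs = -355 + 4(Pb + 46) = -171 + 4Pb. Setting this equal to demand: 871 - 4Pb = -171 + 4Pb, so Pb = 130.25.
Sellers receive Ps = 130.25 + 46 = 176.25; Q' = 871 − 4·130.25 = 350.
The subsidy expands output by 350 − 258 = 92 past the efficient level; on those units the gap between marginal cost and willingness to pay runs from 0 up to 46.
DWL = ½ × 46 × 92 = 2116.

Deadweight loss = £2116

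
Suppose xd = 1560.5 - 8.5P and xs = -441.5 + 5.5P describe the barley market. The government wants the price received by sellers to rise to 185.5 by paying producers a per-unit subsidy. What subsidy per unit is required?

At a seller price of 185.5, quantity supplied is -441.5 + 5.5·185.5 = 578.75.
Buyers absorb 578.75 only when they pay Pb with 1560.5 − 8.5·Pb = 578.75, i.e. Pb = 115.5.
s = Ps − Pb = 185.5 − 115.5 = 70.

Required subsidy s = 70 per unit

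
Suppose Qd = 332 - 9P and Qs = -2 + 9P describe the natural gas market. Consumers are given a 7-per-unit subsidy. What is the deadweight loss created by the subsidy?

Pre-subsidy: 332 - 9P = -2 + 9P gives P* = 167/9, Q* = 165.
With the rebate, buyers effectively pay Pb = Ps − 7, where Ps is the price sellers receive.
Demand in terms of Ps becomes Qd = 332 − 9(Ps − 7) = 395 - 9Ps. Setting this equal to supply: 395 - 9Ps = -2 + 9Ps, so Ps = 397/18.
Buyers pay Pb = 397/18 − 7 = 271/18; Q' = -2 + 9·(397/18) = 196.5.
The subsidy expands output by 196.5 − 165 = 31.5 past the efficient level; on those units the gap between marginal cost and willingness to pay runs from 0 up to 7.
DWL = ½ × 7 × 31.5 = 110.25.

Deadweight loss = 110.25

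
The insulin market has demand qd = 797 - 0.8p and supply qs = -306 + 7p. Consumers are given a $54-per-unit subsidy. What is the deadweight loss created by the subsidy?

Pre-subsidy: 797 - 0.8p = -306 + 7p gives p* = 5515/39, q* = 26671/39.
With the rebate, buyers effectively pay pb = ps − 54, where ps is the price sellers receive.
Demand in terms of ps becomes qd = 797 − 0.8(ps − 54) = 840.2 - 0.8ps. Setting this equal to supply: 840.2 - 0.8ps = -306 + 7ps, so ps = 5731/39.
Buyers pay pb = 5731/39 − 54 = 3625/39; q' = -306 + 7·(5731/39) = 28183/39.
The subsidy expands output by 28183/39 − 26671/39 = 504/13 past the efficient level; on those units the gap between marginal cost and willingness to pay runs from 0 up to 54.
DWL = ½ × 54 × 504/13 = 13608/13.

Deadweight loss = 13608/13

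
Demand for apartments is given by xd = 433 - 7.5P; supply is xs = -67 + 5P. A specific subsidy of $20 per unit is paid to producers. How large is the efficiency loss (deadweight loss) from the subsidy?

Pre-subsidy: 433 - 7.5P = -67 + 5P gives P* = 40, x* = 133.
With the subsidy, sellers receive Ps = Pb + 20 for each unit, where Pb is the price buyers pay.
Supply in terms of Pb becomes xs = -67 + 5(Pb + 20) = 33 + 5Pb. Setting this equal to demand: 433 - 7.5Pb = 33 + 5Pb, so Pb = 32.
Sellers receive Ps = 32 + 20 = 52; x' = 433 − 7.5·32 = 193.
The subsidy expands output by 193 − 133 = 60 past the efficient level; on those units the gap between marginal cost and willingness to pay runs from 0 up to 20.
DWL = ½ × 20 × 60 = 600.

Deadweight loss = $600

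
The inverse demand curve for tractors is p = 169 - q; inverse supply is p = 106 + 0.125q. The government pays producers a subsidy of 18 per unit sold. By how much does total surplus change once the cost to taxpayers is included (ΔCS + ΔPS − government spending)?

Pre-subsidy: 169 - q = 106 + 0.125q gives q* = 56 and p* = 113.
With the subsidy, sellers receive ps = pb + 18 for each unit, where pb is the price buyers pay.
On the curves, pb = 169 - q and ps = 106 + 0.125q; the wedge ps − pb = 18 gives 106 + 0.125q − (169 - q) = 18, so q' = 72.
Then pb = 169 − 1·72 = 97 and ps = 106 + 0.125·72 = 115.
ΔCS = ½(56 + 72)(113 − 97) = 1024; ΔPS = ½(56 + 72)(115 − 113) = 128.
Government spending = 18 × 72 = 1296.
Net change = 1024 + 128 − 1296 = -144. The loss equals the DWL triangle ½·18·16.

Net change in total surplus = -144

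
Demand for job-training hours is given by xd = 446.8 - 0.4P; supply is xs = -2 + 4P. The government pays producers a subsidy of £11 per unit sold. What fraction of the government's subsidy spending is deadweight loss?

Pre-subsidy: 446.8 - 0.4P = -2 + 4P gives P* = 102, x* = 406.
With the subsidy, sellers receive Ps = Pb + 11 for each unit, where Pb is the price buyers pay.
Supply in terms of Pb becomes xs = -2 + 4(Pb + 11) = 42 + 4Pb. Setting this equal to demand: 446.8 - 0.4Pb = 42 + 4Pb, so Pb = 92.
Sellers receive Ps = 92 + 11 = 103; x' = 446.8 − 0.4·92 = 410.
ΔCS = ½(406 + 410)(102 − 92) = 4080; ΔPS = ½(406 + 410)(103 − 102) = 408.
Government spending = 11 × 410 = 4510.
DWL = ½ × 11 × (410 − 406) = 22; fraction = 22 / 4510 = 1/205.

DWL / government spending = 1/205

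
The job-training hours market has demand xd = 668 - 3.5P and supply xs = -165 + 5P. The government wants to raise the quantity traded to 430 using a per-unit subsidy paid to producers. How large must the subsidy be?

Required subsidy s = 51 per unit

At x = 430, invert demand for the buyer price: Pb = (668 − 430)/3.5 = 68; invert supply for the seller price: Ps = (430 − (-165))/5 = 119.
The subsidy must fill the gap: s = Ps − Pb = 119 − 68 = 51.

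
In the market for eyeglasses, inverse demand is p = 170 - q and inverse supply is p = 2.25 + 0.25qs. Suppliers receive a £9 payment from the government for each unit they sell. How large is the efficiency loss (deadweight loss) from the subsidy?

Pre-subsidy: 170 - q = 2.25 + 0.25q gives q* = 134.2 and p* = 35.8.
With the subsidy, sellers receive ps = pb + 9 for each unit, where pb is the price buyers pay.
On the curves, pb = 170 - q and ps = 2.25 + 0.25q; the wedge ps − pb = 9 gives 2.25 + 0.25q − (170 - q) = 9, so q' = 141.4.
Then pb = 170 − 1·141.4 = 28.6 and ps = 2.25 + 0.25·141.4 = 37.6.
The subsidy expands output by 141.4 − 134.2 = 7.2 past the efficient level; on those units the gap between marginal cost and willingness to pay runs from 0 up to 9.
DWL = ½ × 9 × 7.2 = 32.4.

Deadweight loss = £32.4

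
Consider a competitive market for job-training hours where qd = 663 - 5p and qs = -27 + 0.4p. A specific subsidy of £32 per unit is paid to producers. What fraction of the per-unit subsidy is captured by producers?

Pre-subsidy: 663 - 5p = -27 + 0.4p gives p* = 1150/9, q* = 217/9.
With the subsidy, sellers receive ps = pb + 32 for each unit, where pb is the price buyers pay.
Supply in terms of pb becomes qs = -27 + 0.4(pb + 32) = -14.2 + 0.4pb. Setting this equal to demand: 663 - 5pb = -14.2 + 0.4pb, so pb = 3386/27.
Sellers receive ps = 3386/27 + 32 = 4250/27; q' = 663 − 5·(3386/27) = 971/27.
Buyers' price falls by p* − pb = 1150/9 − 3386/27 = 64/27; sellers' price rises by ps − p* = 4250/27 − 1150/9 = 800/27.
So producers capture (800/27)/32 = 25/27 of each unit of subsidy.

Producer share = 25/27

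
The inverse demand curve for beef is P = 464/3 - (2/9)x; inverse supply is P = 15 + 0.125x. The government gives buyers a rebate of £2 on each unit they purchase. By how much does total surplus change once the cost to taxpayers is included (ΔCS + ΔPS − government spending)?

Pre-subsidy: 464/3 - (2/9)x = 15 + 0.125x gives x* = 402.24 and P* = 65.28.
With the rebate, buyers effectively pay Pb = Ps − 2, where Ps is the price sellers receive.
On the curves, Pb = 464/3 - (2/9)x and Ps = 15 + 0.125x; the wedge Ps − Pb = 2 gives 15 + 0.125x − (464/3 - (2/9)x) = 2, so x' = 408.
Then Pb = 464/3 − (2/9)·408 = 64 and Ps = 15 + 0.125·408 = 66.
ΔCS = ½(402.24 + 408)(65.28 − 64) = 518.5536; ΔPS = ½(402.24 + 408)(66 − 65.28) = 291.6864.
Government spending = 2 × 408 = 816.
Net change = 518.5536 + 291.6864 − 816 = -5.76. The loss equals the DWL triangle ½·2·5.76.

Net change in total surplus = -£5.76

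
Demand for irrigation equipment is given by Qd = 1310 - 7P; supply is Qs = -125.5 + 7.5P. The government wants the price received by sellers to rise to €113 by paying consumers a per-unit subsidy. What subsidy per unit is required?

Required subsidy s = €29 per unit

At a seller price of 113, quantity supplied is -125.5 + 7.5·113 = 722.
Buyers absorb 722 only when they pay Pb with 1310 − 7·Pb = 722, i.e. Pb = 84.
s = Ps − Pb = 113 − 84 = 29.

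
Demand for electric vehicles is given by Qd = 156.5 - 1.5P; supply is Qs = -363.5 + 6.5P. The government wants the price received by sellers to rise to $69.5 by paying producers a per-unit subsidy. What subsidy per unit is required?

Required subsidy s = $24 per unit

At a seller price of 69.5, quantity supplied is -363.5 + 6.5·69.5 = 88.25.
Buyers absorb 88.25 only when they pay Pb with 156.5 − 1.5·Pb = 88.25, i.e. Pb = 45.5.
s = Ps − Pb = 69.5 − 45.5 = 24.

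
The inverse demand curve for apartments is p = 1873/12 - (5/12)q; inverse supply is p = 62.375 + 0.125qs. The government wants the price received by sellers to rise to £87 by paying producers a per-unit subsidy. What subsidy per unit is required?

Required subsidy s = £13 per unit

At a seller price of 87, quantity supplied is -499 + 8·87 = 197.
Buyers absorb 197 only when they pay pb = 1873/12 − (5/12)·197 = 74.
s = ps − pb = 87 − 74 = 13.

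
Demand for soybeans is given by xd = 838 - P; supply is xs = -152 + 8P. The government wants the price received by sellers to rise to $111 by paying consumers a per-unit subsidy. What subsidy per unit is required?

At a seller price of 111, quantity supplied is -152 + 8·111 = 736.
Buyers absorb 736 only when they pay Pb with 838 − 1·Pb = 736, i.e. Pb = 102.
s = Ps − Pb = 111 − 102 = 9.

Required subsidy s = $9 per unit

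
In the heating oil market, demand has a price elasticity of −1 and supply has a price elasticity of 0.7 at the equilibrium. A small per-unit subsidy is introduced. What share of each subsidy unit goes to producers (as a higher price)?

Producer share = 10/17

For a small subsidy around the equilibrium, the benefit split depends on the relative slopes, which at a point are proportional to the elasticities.
Buyer share = εs/(εs + |εd|) = 0.7/(0.7 + 1) = 7/17; seller share = |εd|/(εs + |εd|) = 10/17.
So producers capture 10/17 of the subsidy.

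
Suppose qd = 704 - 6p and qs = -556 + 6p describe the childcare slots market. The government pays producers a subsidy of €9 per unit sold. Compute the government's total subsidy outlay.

Pre-subsidy: 704 - 6p = -556 + 6p gives p* = 105, q* = 74.
With the subsidy, sellers receive ps = pb + 9 for each unit, where pb is the price buyers pay.
Supply in terms of pb becomes qs = -556 + 6(pb + 9) = -502 + 6pb. Setting this equal to demand: 704 - 6pb = -502 + 6pb, so pb = 100.5.
Sellers receive ps = 100.5 + 9 = 109.5; q' = 704 − 6·100.5 = 101.
Government outlay = subsidy × quantity = 9 × 101 = 909.

Government cost = €909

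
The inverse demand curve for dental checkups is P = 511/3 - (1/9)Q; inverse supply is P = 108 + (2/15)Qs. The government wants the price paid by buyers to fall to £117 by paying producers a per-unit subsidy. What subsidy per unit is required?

Required subsidy s = £55 per unit

At a buyer price of 117, quantity demanded is 1533 − 9·117 = 480.
Sellers supply 480 only when they receive Ps = 108 + (2/15)·480 = 172.
s = Ps − Pb = 172 − 117 = 55.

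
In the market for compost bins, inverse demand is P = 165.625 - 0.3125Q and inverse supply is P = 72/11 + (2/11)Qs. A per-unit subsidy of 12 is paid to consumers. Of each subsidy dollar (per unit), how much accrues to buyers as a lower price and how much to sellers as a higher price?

Buyers gain 220/29 per unit; sellers gain 128/29 per unit

Pre-subsidy: 165.625 - 0.3125Q = 72/11 + (2/11)Q gives Q* = 27998/87 and P* = 5660/87.
With the rebate, buyers effectively pay Pb = Ps − 12, where Ps is the price sellers receive.
On the curves, Pb = 165.625 - 0.3125Q and Ps = 72/11 + (2/11)Q; the wedge Ps − Pb = 12 gives 72/11 + (2/11)Q − (165.625 - 0.3125Q) = 12, so Q' = 30110/87.
Then Pb = 165.625 − 0.3125·(30110/87) = 5000/87 and Ps = 72/11 + (2/11)·(30110/87) = 6044/87.
Buyers' price falls by P* − Pb = 5660/87 − 5000/87 = 220/29; sellers' price rises by Ps − P* = 6044/87 − 5660/87 = 128/29.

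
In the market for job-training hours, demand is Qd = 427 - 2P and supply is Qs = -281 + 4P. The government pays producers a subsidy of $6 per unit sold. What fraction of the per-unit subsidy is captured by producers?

Pre-subsidy: 427 - 2P = -281 + 4P gives P* = 118, Q* = 191.
With the subsidy, sellers receive Ps = Pb + 6 for each unit, where Pb is the price buyers pay.
Supply in terms of Pb becomes Qs = -281 + 4(Pb + 6) = -257 + 4Pb. Setting this equal to demand: 427 - 2Pb = -257 + 4Pb, so Pb = 114.
Sellers receive Ps = 114 + 6 = 120; Q' = 427 − 2·114 = 199.
Buyers' price falls by P* − Pb = 118 − 114 = 4; sellers' price rises by Ps − P* = 120 − 118 = 2.
So producers capture 2/6 = 1/3 of each unit of subsidy.

Producer share = 1/3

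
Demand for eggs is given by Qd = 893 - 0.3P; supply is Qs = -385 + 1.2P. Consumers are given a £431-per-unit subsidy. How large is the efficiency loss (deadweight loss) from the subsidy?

Pre-subsidy: 893 - 0.3P = -385 + 1.2P gives P* = 852, Q* = 637.4.
With the rebate, buyers effectively pay Pb = Ps − 431, where Ps is the price sellers receive.
Demand in terms of Ps becomes Qd = 893 − 0.3(Ps − 431) = 1022.3 - 0.3Ps. Setting this equal to supply: 1022.3 - 0.3Ps = -385 + 1.2Ps, so Ps = 938.2.
Buyers pay Pb = 938.2 − 431 = 507.2; Q' = -385 + 1.2·938.2 = 740.84.
The subsidy expands output by 740.84 − 637.4 = 103.44 past the efficient level; on those units the gap between marginal cost and willingness to pay runs from 0 up to 431.
DWL = ½ × 431 × 103.44 = 22291.32.

Deadweight loss = £22291.32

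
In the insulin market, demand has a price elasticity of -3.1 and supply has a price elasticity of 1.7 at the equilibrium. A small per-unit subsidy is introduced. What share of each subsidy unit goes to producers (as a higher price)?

For a small subsidy around the equilibrium, the benefit split depends on the relative slopes, which at a point are proportional to the elasticities.
Buyer share = εs/(εs + |εd|) = 1.7/(1.7 + 3.1) = 17/48; seller share = |εd|/(εs + |εd|) = 31/48.
So producers capture 31/48 of the subsidy.

Producer share = 31/48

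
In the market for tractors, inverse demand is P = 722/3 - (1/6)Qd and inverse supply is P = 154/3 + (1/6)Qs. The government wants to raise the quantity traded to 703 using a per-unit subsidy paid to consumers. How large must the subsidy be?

At Q = 703, from the demand curve buyers pay Pb = 722/3 − (1/6)·703 = 123.5; from the supply curve sellers need Ps = 154/3 + (1/6)·703 = 168.5.
The subsidy must fill the gap: s = Ps − Pb = 168.5 − 123.5 = 45.

Required subsidy s = 45 per unit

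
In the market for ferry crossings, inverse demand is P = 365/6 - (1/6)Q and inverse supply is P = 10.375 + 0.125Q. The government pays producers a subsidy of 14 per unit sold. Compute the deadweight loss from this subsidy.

Deadweight loss = 336

Pre-subsidy: 365/6 - (1/6)Q = 10.375 + 0.125Q gives Q* = 173 and P* = 32.
With the subsidy, sellers receive Ps = Pb + 14 for each unit, where Pb is the price buyers pay.
On the curves, Pb = 365/6 - (1/6)Q and Ps = 10.375 + 0.125Q; the wedge Ps − Pb = 14 gives 10.375 + 0.125Q − (365/6 - (1/6)Q) = 14, so Q' = 221.
Then Pb = 365/6 − (1/6)·221 = 24 and Ps = 10.375 + 0.125·221 = 38.
The subsidy expands output by 221 − 173 = 48 past the efficient level; on those units the gap between marginal cost and willingness to pay runs from 0 up to 14.
DWL = ½ × 14 × 48 = 336.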